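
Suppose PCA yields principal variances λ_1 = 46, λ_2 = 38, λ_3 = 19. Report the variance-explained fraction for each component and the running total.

Step 1 — total variance = trace(Sigma) = Σ λ_i = 46 + 38 + 19 = 103.

Step 2 — fraction explained by component i = λ_i / Σ λ:
  PC1: 46/103 = 0.4466
  PC2: 38/103 = 0.3689
  PC3: 19/103 = 0.1845

Step 3 — cumulative fraction after k components = (λ_1 + ... + λ_k) / Σ λ:
  k = 1: 46/103 = 0.4466
  k = 2: (46 + 38)/103 = 84/103 = 0.8155
  k = 3: (46 + 38 + 19)/103 = 103/103 = 1

Summary (fraction, with percent):

explained: PC1 0.4466 (44.66%), PC2 0.3689 (36.89%), PC3 0.1845 (18.45%);  cumulative: 0.4466, 0.8155, 1


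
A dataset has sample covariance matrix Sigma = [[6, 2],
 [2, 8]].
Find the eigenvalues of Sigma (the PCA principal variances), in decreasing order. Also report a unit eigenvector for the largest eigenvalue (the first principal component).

Step 1 — characteristic polynomial of 2×2 Sigma:
  det(Sigma - λI) = λ² - trace · λ + det = 0.
  trace = 6 + 8 = 14, det = 6·8 - (2)² = 44.
Step 2 — discriminant:
  Δ = trace² - 4·det = 196 - 176 = 20.
Step 3 — eigenvalues:
  λ = (trace ± √Δ)/2 = (14 ± 4.4721)/2,
  λ_1 = 9.2361,  λ_2 = 4.7639.

Step 4 — unit eigenvector for λ_1: solve (Sigma - λ_1 I)v = 0. First row:
  (6 - 9.2361)·v_x + (2)·v_y = 0, i.e. (-3.2361)·v_x + (2)·v_y = 0,
  so v ∝ (b, λ_1 - a) = (2, 3.2361) = u.
  ||u|| = √((2)² + (3.2361)²) = √(14.4721) ≈ 3.8042,
  v_1 = u/||u|| ≈ (0.5257, 0.8507) (||v_1|| = 1).

λ_1 = 9.2361,  λ_2 = 4.7639;  v_1 ≈ (0.5257, 0.8507)


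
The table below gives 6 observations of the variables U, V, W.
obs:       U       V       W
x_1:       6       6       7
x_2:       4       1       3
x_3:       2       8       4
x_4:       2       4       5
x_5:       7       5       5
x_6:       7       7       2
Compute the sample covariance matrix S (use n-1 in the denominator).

Step 1 — column means:
  mean(U) = (6 + 4 + 2 + 2 + 7 + 7) / 6 = 28/6 = 4.6667
  mean(V) = (6 + 1 + 8 + 4 + 5 + 7) / 6 = 31/6 = 5.1667
  mean(W) = (7 + 3 + 4 + 5 + 5 + 2) / 6 = 26/6 = 4.3333

Step 2 — sample covariance S[i,j] = (1/(n-1)) · Σ_k (x_{k,i} - mean_i) · (x_{k,j} - mean_j), with n-1 = 5.
  S[U,U] = ((1.3333)·(1.3333) + (-0.6667)·(-0.6667) + (-2.6667)·(-2.6667) + (-2.6667)·(-2.6667) + (2.3333)·(2.3333) + (2.3333)·(2.3333)) / 5 = 27.3333/5 = 5.4667
  S[U,V] = ((1.3333)·(0.8333) + (-0.6667)·(-4.1667) + (-2.6667)·(2.8333) + (-2.6667)·(-1.1667) + (2.3333)·(-0.1667) + (2.3333)·(1.8333)) / 5 = 3.3333/5 = 0.6667
  S[U,W] = ((1.3333)·(2.6667) + (-0.6667)·(-1.3333) + (-2.6667)·(-0.3333) + (-2.6667)·(0.6667) + (2.3333)·(0.6667) + (2.3333)·(-2.3333)) / 5 = -0.3333/5 = -0.0667
  S[V,V] = ((0.8333)·(0.8333) + (-4.1667)·(-4.1667) + (2.8333)·(2.8333) + (-1.1667)·(-1.1667) + (-0.1667)·(-0.1667) + (1.8333)·(1.8333)) / 5 = 30.8333/5 = 6.1667
  S[V,W] = ((0.8333)·(2.6667) + (-4.1667)·(-1.3333) + (2.8333)·(-0.3333) + (-1.1667)·(0.6667) + (-0.1667)·(0.6667) + (1.8333)·(-2.3333)) / 5 = 1.6667/5 = 0.3333
  S[W,W] = ((2.6667)·(2.6667) + (-1.3333)·(-1.3333) + (-0.3333)·(-0.3333) + (0.6667)·(0.6667) + (0.6667)·(0.6667) + (-2.3333)·(-2.3333)) / 5 = 15.3333/5 = 3.0667

S is symmetric (S[j,i] = S[i,j]). Assembling:

S = [[5.4667, 0.6667, -0.0667],
 [0.6667, 6.1667, 0.3333],
 [-0.0667, 0.3333, 3.0667]]


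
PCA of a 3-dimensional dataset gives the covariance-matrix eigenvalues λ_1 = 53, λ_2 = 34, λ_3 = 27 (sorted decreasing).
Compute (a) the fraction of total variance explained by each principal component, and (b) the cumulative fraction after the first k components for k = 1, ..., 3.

Step 1 — total variance = trace(Sigma) = Σ λ_i = 53 + 34 + 27 = 114.

Step 2 — fraction explained by component i = λ_i / Σ λ:
  PC1: 53/114 = 0.4649
  PC2: 34/114 = 0.2982
  PC3: 27/114 = 0.2368

Step 3 — cumulative fraction after k components = (λ_1 + ... + λ_k) / Σ λ:
  k = 1: 53/114 = 0.4649
  k = 2: (53 + 34)/114 = 87/114 = 0.7632
  k = 3: (53 + 34 + 27)/114 = 114/114 = 1

Summary (fraction, with percent):

explained: PC1 0.4649 (46.49%), PC2 0.2982 (29.82%), PC3 0.2368 (23.68%);  cumulative: 0.4649, 0.7632, 1


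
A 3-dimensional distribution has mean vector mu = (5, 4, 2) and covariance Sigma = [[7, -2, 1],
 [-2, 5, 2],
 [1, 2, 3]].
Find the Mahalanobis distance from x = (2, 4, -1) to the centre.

Step 1 — centre the observation: (x - mu) = (-3, 0, -3).

Step 2 — invert Sigma (cofactor / det for 3×3, or solve directly):
  Sigma^{-1} = [[0.2115, 0.1538, -0.1731],
 [0.1538, 0.3846, -0.3077],
 [-0.1731, -0.3077, 0.5962]].

Step 3 — form the quadratic (x - mu)^T · Sigma^{-1} · (x - mu):
  Sigma^{-1} · (x - mu) = (-0.1154, 0.4615, -1.2692).
  (x - mu)^T · [Sigma^{-1} · (x - mu)] = (-3)·(-0.1154) + (0)·(0.4615) + (-3)·(-1.2692) = 4.1538.

Step 4 — take square root: d = √(4.1538) ≈ 2.0381.

d(x, mu) = √(4.1538) ≈ 2.0381


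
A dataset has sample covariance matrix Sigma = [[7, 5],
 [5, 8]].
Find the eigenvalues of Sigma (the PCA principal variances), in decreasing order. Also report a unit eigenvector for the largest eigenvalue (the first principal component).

Step 1 — characteristic polynomial of 2×2 Sigma:
  det(Sigma - λI) = λ² - trace · λ + det = 0.
  trace = 7 + 8 = 15, det = 7·8 - (5)² = 31.
Step 2 — discriminant:
  Δ = trace² - 4·det = 225 - 124 = 101.
Step 3 — eigenvalues:
  λ = (trace ± √Δ)/2 = (15 ± 10.0499)/2,
  λ_1 = 12.5249,  λ_2 = 2.4751.

Step 4 — unit eigenvector for λ_1: solve (Sigma - λ_1 I)v = 0. First row:
  (7 - 12.5249)·v_x + (5)·v_y = 0, i.e. (-5.5249)·v_x + (5)·v_y = 0,
  so v ∝ (b, λ_1 - a) = (5, 5.5249) = u.
  ||u|| = √((5)² + (5.5249)²) = √(55.5249) ≈ 7.4515,
  v_1 = u/||u|| ≈ (0.671, 0.7415) (||v_1|| = 1).

λ_1 = 12.5249,  λ_2 = 2.4751;  v_1 ≈ (0.671, 0.7415)


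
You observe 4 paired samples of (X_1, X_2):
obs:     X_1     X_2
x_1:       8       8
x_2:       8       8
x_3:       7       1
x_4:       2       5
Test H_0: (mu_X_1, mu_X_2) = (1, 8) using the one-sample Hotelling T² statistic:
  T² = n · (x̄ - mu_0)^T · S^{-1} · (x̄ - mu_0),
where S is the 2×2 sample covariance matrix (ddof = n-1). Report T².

Step 1 — sample mean vector:
  mean(X_1) = (8 + 8 + 7 + 2) / 4 = 25/4 = 6.25
  mean(X_2) = (8 + 8 + 1 + 5) / 4 = 22/4 = 5.5
  x̄ = (6.25, 5.5),  deviation x̄ - mu_0 = (6.25, 5.5) - (1, 8) = (5.25, -2.5).

Step 2 — sample covariance matrix, S[i,j] = (1/(n-1)) · Σ_k (x_{k,i} - mean_i) · (x_{k,j} - mean_j), divisor n-1 = 3:
  S[X_1,X_1] = ((1.75)·(1.75) + (1.75)·(1.75) + (0.75)·(0.75) + (-4.25)·(-4.25)) / 3 = 24.75/3 = 8.25
  S[X_1,X_2] = ((1.75)·(2.5) + (1.75)·(2.5) + (0.75)·(-4.5) + (-4.25)·(-0.5)) / 3 = 7.5/3 = 2.5
  S[X_2,X_2] = ((2.5)·(2.5) + (2.5)·(2.5) + (-4.5)·(-4.5) + (-0.5)·(-0.5)) / 3 = 33/3 = 11
  S = [[8.25, 2.5],
 [2.5, 11]].

Step 3 — invert S. det(S) = 8.25·11 - (2.5)² = 84.5.
  S^{-1} = (1/det) · [[d, -b], [-b, a]] = [[0.1302, -0.0296],
 [-0.0296, 0.0976]].

Step 4 — quadratic form (x̄ - mu_0)^T · S^{-1} · (x̄ - mu_0):
  S^{-1} · (x̄ - mu_0) = (0.7574, -0.3994),
  (x̄ - mu_0)^T · [...] = (5.25)·(0.7574) + (-2.5)·(-0.3994) = 4.9749.

Step 5 — scale by n: T² = 4 · 4.9749 = 19.8994.

T² ≈ 19.8994


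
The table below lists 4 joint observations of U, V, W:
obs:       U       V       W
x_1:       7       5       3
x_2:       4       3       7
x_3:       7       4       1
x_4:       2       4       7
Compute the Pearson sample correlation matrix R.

Step 1 — column means:
  mean(U) = (7 + 4 + 7 + 2) / 4 = 20/4 = 5
  mean(V) = (5 + 3 + 4 + 4) / 4 = 16/4 = 4
  mean(W) = (3 + 7 + 1 + 7) / 4 = 18/4 = 4.5

Step 2 — sample variances and covariances s[i,j] = (1/(n-1)) · Σ_k (x_{k,i} - mean_i) · (x_{k,j} - mean_j), with n-1 = 3:
  s[U,U] = ((2)·(2) + (-1)·(-1) + (2)·(2) + (-3)·(-3)) / 3 = 18/3 = 6
  s[U,V] = ((2)·(1) + (-1)·(-1) + (2)·(0) + (-3)·(0)) / 3 = 3/3 = 1
  s[U,W] = ((2)·(-1.5) + (-1)·(2.5) + (2)·(-3.5) + (-3)·(2.5)) / 3 = -20/3 = -6.6667
  s[V,V] = ((1)·(1) + (-1)·(-1) + (0)·(0) + (0)·(0)) / 3 = 2/3 = 0.6667
  s[V,W] = ((1)·(-1.5) + (-1)·(2.5) + (0)·(-3.5) + (0)·(2.5)) / 3 = -4/3 = -1.3333
  s[W,W] = ((-1.5)·(-1.5) + (2.5)·(2.5) + (-3.5)·(-3.5) + (2.5)·(2.5)) / 3 = 27/3 = 9
  Sample standard deviations s_i = √(s[i,i]):
  s(U) = √(6) = 2.4495
  s(V) = √(0.6667) = 0.8165
  s(W) = √(9) = 3

Step 3 — r_{ij} = s_{ij} / (s_i · s_j):
  r[U,U] = 1 (diagonal).
  r[U,V] = 1 / (2.4495 · 0.8165) = 1 / 2 = 0.5
  r[U,W] = -6.6667 / (2.4495 · 3) = -6.6667 / 7.3485 = -0.9072
  r[V,V] = 1 (diagonal).
  r[V,W] = -1.3333 / (0.8165 · 3) = -1.3333 / 2.4495 = -0.5443
  r[W,W] = 1 (diagonal).

R is symmetric with unit diagonal. Assembling:

R = [[1, 0.5, -0.9072],
 [0.5, 1, -0.5443],
 [-0.9072, -0.5443, 1]]


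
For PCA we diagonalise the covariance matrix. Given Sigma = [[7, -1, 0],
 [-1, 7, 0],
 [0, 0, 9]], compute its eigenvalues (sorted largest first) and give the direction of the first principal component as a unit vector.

Step 1 — characteristic polynomial p(λ) = det(λI - Sigma) = λ³ - tr·λ² + c_1·λ - det, where tr = trace, c_1 = sum of the principal 2×2 minors, det = det(Sigma):
  tr = 7 + 7 + 9 = 23,
  c_1 = (7·7 - (-1)²) + (7·9 - (0)²) + (7·9 - (0)²) = 48 + 63 + 63 = 174,
  det = 7·(7·9 - (0)²) - (-1)·((-1)·9 - (0)·(0)) + (0)·((-1)·(0) - 7·(0)) = 7·(63) - (-1)·(-9) + (0)·(0) = 432.
  So p(λ) = λ³ - 23λ² + 174λ - 432.
Step 2 — look for an integer root (rational root theorem: any rational root is an integer divisor of 432). Testing λ = 6:
  p(6) = 216 - 828 + 1044 - 432 = 0  ✓
  Dividing out (λ - 6): p(λ) = (λ - 6)(λ² - 17λ + 72).
Step 3 — remaining eigenvalues from the quadratic λ² - 17λ + 72 = 0:
  Δ = 17² - 4·72 = 289 - 288 = 1,  λ = (17 ± √1)/2 = (17 ± 1)/2 = 9 or 8.
  Sorted: λ_1 = 9,  λ_2 = 8,  λ_3 = 6  (check: sum = 23 = tr ✓).

Step 4 — unit eigenvector for λ_1 = 9: v spans the null space of (Sigma - λ_1 I), whose rows are
  r_1 = (-2, -1, 0),  r_2 = (-1, -2, 0),  r_3 = (0, 0, 0).
  v is orthogonal to every row, so take v ∝ r_1 × r_2 = ((-1)·(0) - (0)·(-2), (0)·(-1) - (-2)·(0), (-2)·(-2) - (-1)·(-1)) = (0, 0, 3).
  Rescale (divide by 3): u = (0, 0, 1).
  ||u|| = √((0)² + (0)² + (1)²) = √(1) = 1,  v_1 = u/||u|| ≈ (0, 0, 1) (||v_1|| = 1).

λ_1 = 9,  λ_2 = 8,  λ_3 = 6;  v_1 ≈ (0, 0, 1)


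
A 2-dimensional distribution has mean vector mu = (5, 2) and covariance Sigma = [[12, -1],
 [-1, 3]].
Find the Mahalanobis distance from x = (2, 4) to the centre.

Step 1 — centre the observation: (x - mu) = (-3, 2).

Step 2 — invert Sigma. det(Sigma) = 12·3 - (-1)² = 35.
  Sigma^{-1} = (1/det) · [[d, -b], [-b, a]] = [[0.0857, 0.0286],
 [0.0286, 0.3429]].

Step 3 — form the quadratic (x - mu)^T · Sigma^{-1} · (x - mu):
  Sigma^{-1} · (x - mu) = (-0.2, 0.6).
  (x - mu)^T · [Sigma^{-1} · (x - mu)] = (-3)·(-0.2) + (2)·(0.6) = 1.8.

Step 4 — take square root: d = √(1.8) ≈ 1.3416.

d(x, mu) = √(1.8) ≈ 1.3416


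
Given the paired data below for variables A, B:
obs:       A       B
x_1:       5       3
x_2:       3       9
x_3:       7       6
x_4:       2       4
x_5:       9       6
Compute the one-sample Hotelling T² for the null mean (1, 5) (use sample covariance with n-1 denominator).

Step 1 — sample mean vector:
  mean(A) = (5 + 3 + 7 + 2 + 9) / 5 = 26/5 = 5.2
  mean(B) = (3 + 9 + 6 + 4 + 6) / 5 = 28/5 = 5.6
  x̄ = (5.2, 5.6),  deviation x̄ - mu_0 = (5.2, 5.6) - (1, 5) = (4.2, 0.6).

Step 2 — sample covariance matrix, S[i,j] = (1/(n-1)) · Σ_k (x_{k,i} - mean_i) · (x_{k,j} - mean_j), divisor n-1 = 4:
  S[A,A] = ((-0.2)·(-0.2) + (-2.2)·(-2.2) + (1.8)·(1.8) + (-3.2)·(-3.2) + (3.8)·(3.8)) / 4 = 32.8/4 = 8.2
  S[A,B] = ((-0.2)·(-2.6) + (-2.2)·(3.4) + (1.8)·(0.4) + (-3.2)·(-1.6) + (3.8)·(0.4)) / 4 = 0.4/4 = 0.1
  S[B,B] = ((-2.6)·(-2.6) + (3.4)·(3.4) + (0.4)·(0.4) + (-1.6)·(-1.6) + (0.4)·(0.4)) / 4 = 21.2/4 = 5.3
  S = [[8.2, 0.1],
 [0.1, 5.3]].

Step 3 — invert S. det(S) = 8.2·5.3 - (0.1)² = 43.45.
  S^{-1} = (1/det) · [[d, -b], [-b, a]] = [[0.122, -0.0023],
 [-0.0023, 0.1887]].

Step 4 — quadratic form (x̄ - mu_0)^T · S^{-1} · (x̄ - mu_0):
  S^{-1} · (x̄ - mu_0) = (0.5109, 0.1036),
  (x̄ - mu_0)^T · [...] = (4.2)·(0.5109) + (0.6)·(0.1036) = 2.2081.

Step 5 — scale by n: T² = 5 · 2.2081 = 11.0403.

T² ≈ 11.0403


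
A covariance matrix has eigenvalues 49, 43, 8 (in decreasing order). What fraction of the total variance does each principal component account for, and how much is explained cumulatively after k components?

Step 1 — total variance = trace(Sigma) = Σ λ_i = 49 + 43 + 8 = 100.

Step 2 — fraction explained by component i = λ_i / Σ λ:
  PC1: 49/100 = 0.49
  PC2: 43/100 = 0.43
  PC3: 8/100 = 0.08

Step 3 — cumulative fraction after k components = (λ_1 + ... + λ_k) / Σ λ:
  k = 1: 49/100 = 0.49
  k = 2: (49 + 43)/100 = 92/100 = 0.92
  k = 3: (49 + 43 + 8)/100 = 100/100 = 1

Summary (fraction, with percent):

explained: PC1 0.49 (49%), PC2 0.43 (43%), PC3 0.08 (8%);  cumulative: 0.49, 0.92, 1


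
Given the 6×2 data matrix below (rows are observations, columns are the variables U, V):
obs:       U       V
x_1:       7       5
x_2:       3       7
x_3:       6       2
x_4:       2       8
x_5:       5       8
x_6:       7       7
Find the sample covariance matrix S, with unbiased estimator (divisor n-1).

Step 1 — column means:
  mean(U) = (7 + 3 + 6 + 2 + 5 + 7) / 6 = 30/6 = 5
  mean(V) = (5 + 7 + 2 + 8 + 8 + 7) / 6 = 37/6 = 6.1667

Step 2 — sample covariance S[i,j] = (1/(n-1)) · Σ_k (x_{k,i} - mean_i) · (x_{k,j} - mean_j), with n-1 = 5.
  S[U,U] = ((2)·(2) + (-2)·(-2) + (1)·(1) + (-3)·(-3) + (0)·(0) + (2)·(2)) / 5 = 22/5 = 4.4
  S[U,V] = ((2)·(-1.1667) + (-2)·(0.8333) + (1)·(-4.1667) + (-3)·(1.8333) + (0)·(1.8333) + (2)·(0.8333)) / 5 = -12/5 = -2.4
  S[V,V] = ((-1.1667)·(-1.1667) + (0.8333)·(0.8333) + (-4.1667)·(-4.1667) + (1.8333)·(1.8333) + (1.8333)·(1.8333) + (0.8333)·(0.8333)) / 5 = 26.8333/5 = 5.3667

S is symmetric (S[j,i] = S[i,j]). Assembling:

S = [[4.4, -2.4],
 [-2.4, 5.3667]]


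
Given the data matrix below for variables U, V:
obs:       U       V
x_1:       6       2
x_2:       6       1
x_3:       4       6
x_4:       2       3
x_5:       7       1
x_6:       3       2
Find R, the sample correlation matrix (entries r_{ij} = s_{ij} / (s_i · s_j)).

Step 1 — column means:
  mean(U) = (6 + 6 + 4 + 2 + 7 + 3) / 6 = 28/6 = 4.6667
  mean(V) = (2 + 1 + 6 + 3 + 1 + 2) / 6 = 15/6 = 2.5

Step 2 — sample variances and covariances s[i,j] = (1/(n-1)) · Σ_k (x_{k,i} - mean_i) · (x_{k,j} - mean_j), with n-1 = 5:
  s[U,U] = ((1.3333)·(1.3333) + (1.3333)·(1.3333) + (-0.6667)·(-0.6667) + (-2.6667)·(-2.6667) + (2.3333)·(2.3333) + (-1.6667)·(-1.6667)) / 5 = 19.3333/5 = 3.8667
  s[U,V] = ((1.3333)·(-0.5) + (1.3333)·(-1.5) + (-0.6667)·(3.5) + (-2.6667)·(0.5) + (2.3333)·(-1.5) + (-1.6667)·(-0.5)) / 5 = -9/5 = -1.8
  s[V,V] = ((-0.5)·(-0.5) + (-1.5)·(-1.5) + (3.5)·(3.5) + (0.5)·(0.5) + (-1.5)·(-1.5) + (-0.5)·(-0.5)) / 5 = 17.5/5 = 3.5
  Sample standard deviations s_i = √(s[i,i]):
  s(U) = √(3.8667) = 1.9664
  s(V) = √(3.5) = 1.8708

Step 3 — r_{ij} = s_{ij} / (s_i · s_j):
  r[U,U] = 1 (diagonal).
  r[U,V] = -1.8 / (1.9664 · 1.8708) = -1.8 / 3.6788 = -0.4893
  r[V,V] = 1 (diagonal).

R is symmetric with unit diagonal. Assembling:

R = [[1, -0.4893],
 [-0.4893, 1]]


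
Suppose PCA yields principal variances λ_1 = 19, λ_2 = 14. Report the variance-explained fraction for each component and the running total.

Step 1 — total variance = trace(Sigma) = Σ λ_i = 19 + 14 = 33.

Step 2 — fraction explained by component i = λ_i / Σ λ:
  PC1: 19/33 = 0.5758
  PC2: 14/33 = 0.4242

Step 3 — cumulative fraction after k components = (λ_1 + ... + λ_k) / Σ λ:
  k = 1: 19/33 = 0.5758
  k = 2: (19 + 14)/33 = 33/33 = 1

Summary (fraction, with percent):

explained: PC1 0.5758 (57.58%), PC2 0.4242 (42.42%);  cumulative: 0.5758, 1


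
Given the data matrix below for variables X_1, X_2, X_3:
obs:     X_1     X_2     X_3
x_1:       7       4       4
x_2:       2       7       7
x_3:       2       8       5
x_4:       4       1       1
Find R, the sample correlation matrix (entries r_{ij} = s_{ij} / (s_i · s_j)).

Step 1 — column means:
  mean(X_1) = (7 + 2 + 2 + 4) / 4 = 15/4 = 3.75
  mean(X_2) = (4 + 7 + 8 + 1) / 4 = 20/4 = 5
  mean(X_3) = (4 + 7 + 5 + 1) / 4 = 17/4 = 4.25

Step 2 — sample variances and covariances s[i,j] = (1/(n-1)) · Σ_k (x_{k,i} - mean_i) · (x_{k,j} - mean_j), with n-1 = 3:
  s[X_1,X_1] = ((3.25)·(3.25) + (-1.75)·(-1.75) + (-1.75)·(-1.75) + (0.25)·(0.25)) / 3 = 16.75/3 = 5.5833
  s[X_1,X_2] = ((3.25)·(-1) + (-1.75)·(2) + (-1.75)·(3) + (0.25)·(-4)) / 3 = -13/3 = -4.3333
  s[X_1,X_3] = ((3.25)·(-0.25) + (-1.75)·(2.75) + (-1.75)·(0.75) + (0.25)·(-3.25)) / 3 = -7.75/3 = -2.5833
  s[X_2,X_2] = ((-1)·(-1) + (2)·(2) + (3)·(3) + (-4)·(-4)) / 3 = 30/3 = 10
  s[X_2,X_3] = ((-1)·(-0.25) + (2)·(2.75) + (3)·(0.75) + (-4)·(-3.25)) / 3 = 21/3 = 7
  s[X_3,X_3] = ((-0.25)·(-0.25) + (2.75)·(2.75) + (0.75)·(0.75) + (-3.25)·(-3.25)) / 3 = 18.75/3 = 6.25
  Sample standard deviations s_i = √(s[i,i]):
  s(X_1) = √(5.5833) = 2.3629
  s(X_2) = √(10) = 3.1623
  s(X_3) = √(6.25) = 2.5

Step 3 — r_{ij} = s_{ij} / (s_i · s_j):
  r[X_1,X_1] = 1 (diagonal).
  r[X_1,X_2] = -4.3333 / (2.3629 · 3.1623) = -4.3333 / 7.4722 = -0.5799
  r[X_1,X_3] = -2.5833 / (2.3629 · 2.5) = -2.5833 / 5.9073 = -0.4373
  r[X_2,X_2] = 1 (diagonal).
  r[X_2,X_3] = 7 / (3.1623 · 2.5) = 7 / 7.9057 = 0.8854
  r[X_3,X_3] = 1 (diagonal).

R is symmetric with unit diagonal. Assembling:

R = [[1, -0.5799, -0.4373],
 [-0.5799, 1, 0.8854],
 [-0.4373, 0.8854, 1]]


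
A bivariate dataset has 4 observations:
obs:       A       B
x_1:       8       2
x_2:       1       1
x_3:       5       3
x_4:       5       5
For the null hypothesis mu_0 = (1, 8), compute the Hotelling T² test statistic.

Step 1 — sample mean vector:
  mean(A) = (8 + 1 + 5 + 5) / 4 = 19/4 = 4.75
  mean(B) = (2 + 1 + 3 + 5) / 4 = 11/4 = 2.75
  x̄ = (4.75, 2.75),  deviation x̄ - mu_0 = (4.75, 2.75) - (1, 8) = (3.75, -5.25).

Step 2 — sample covariance matrix, S[i,j] = (1/(n-1)) · Σ_k (x_{k,i} - mean_i) · (x_{k,j} - mean_j), divisor n-1 = 3:
  S[A,A] = ((3.25)·(3.25) + (-3.75)·(-3.75) + (0.25)·(0.25) + (0.25)·(0.25)) / 3 = 24.75/3 = 8.25
  S[A,B] = ((3.25)·(-0.75) + (-3.75)·(-1.75) + (0.25)·(0.25) + (0.25)·(2.25)) / 3 = 4.75/3 = 1.5833
  S[B,B] = ((-0.75)·(-0.75) + (-1.75)·(-1.75) + (0.25)·(0.25) + (2.25)·(2.25)) / 3 = 8.75/3 = 2.9167
  S = [[8.25, 1.5833],
 [1.5833, 2.9167]].

Step 3 — invert S. det(S) = 8.25·2.9167 - (1.5833)² = 21.5556.
  S^{-1} = (1/det) · [[d, -b], [-b, a]] = [[0.1353, -0.0735],
 [-0.0735, 0.3827]].

Step 4 — quadratic form (x̄ - mu_0)^T · S^{-1} · (x̄ - mu_0):
  S^{-1} · (x̄ - mu_0) = (0.893, -2.2848),
  (x̄ - mu_0)^T · [...] = (3.75)·(0.893) + (-5.25)·(-2.2848) = 15.3441.

Step 5 — scale by n: T² = 4 · 15.3441 = 61.3763.

T² ≈ 61.3763


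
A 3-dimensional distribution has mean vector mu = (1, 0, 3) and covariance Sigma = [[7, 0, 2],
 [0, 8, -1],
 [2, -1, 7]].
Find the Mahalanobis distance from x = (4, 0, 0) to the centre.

Step 1 — centre the observation: (x - mu) = (3, 0, -3).

Step 2 — invert Sigma (cofactor / det for 3×3, or solve directly):
  Sigma^{-1} = [[0.1558, -0.0057, -0.0453],
 [-0.0057, 0.1275, 0.0198],
 [-0.0453, 0.0198, 0.1586]].

Step 3 — form the quadratic (x - mu)^T · Sigma^{-1} · (x - mu):
  Sigma^{-1} · (x - mu) = (0.6034, -0.0765, -0.6119).
  (x - mu)^T · [Sigma^{-1} · (x - mu)] = (3)·(0.6034) + (0)·(-0.0765) + (-3)·(-0.6119) = 3.6459.

Step 4 — take square root: d = √(3.6459) ≈ 1.9094.

d(x, mu) = √(3.6459) ≈ 1.9094


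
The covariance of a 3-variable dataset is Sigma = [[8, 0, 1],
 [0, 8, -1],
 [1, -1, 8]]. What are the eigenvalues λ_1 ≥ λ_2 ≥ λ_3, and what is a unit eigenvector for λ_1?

Step 1 — characteristic polynomial p(λ) = det(λI - Sigma) = λ³ - tr·λ² + c_1·λ - det, where tr = trace, c_1 = sum of the principal 2×2 minors, det = det(Sigma):
  tr = 8 + 8 + 8 = 24,
  c_1 = (8·8 - (0)²) + (8·8 - (1)²) + (8·8 - (-1)²) = 64 + 63 + 63 = 190,
  det = 8·(8·8 - (-1)²) - (0)·((0)·8 - (-1)·(1)) + (1)·((0)·(-1) - 8·(1)) = 8·(63) - (0)·(1) + (1)·(-8) = 496.
  So p(λ) = λ³ - 24λ² + 190λ - 496.
Step 2 — look for an integer root (rational root theorem: any rational root is an integer divisor of 496). Testing λ = 8:
  p(8) = 512 - 1536 + 1520 - 496 = 0  ✓
  Dividing out (λ - 8): p(λ) = (λ - 8)(λ² - 16λ + 62).
Step 3 — remaining eigenvalues from the quadratic λ² - 16λ + 62 = 0:
  Δ = 16² - 4·62 = 256 - 248 = 8,  λ = (16 ± √8)/2 = (16 ± 2.8284)/2 ≈ 9.4142 or 6.5858.
  Sorted: λ_1 = 9.4142,  λ_2 = 8,  λ_3 = 6.5858  (check: sum = 24 = tr ✓).

Step 4 — unit eigenvector for λ_1 ≈ 9.4142: v spans the null space of (Sigma - λ_1 I), whose rows are
  r_1 = (-1.4142, 0, 1),  r_2 = (0, -1.4142, -1),  r_3 = (1, -1, -1.4142).
  v is orthogonal to every row, so take v ∝ r_1 × r_2 = ((0)·(-1) - (1)·(-1.4142), (1)·(0) - (-1.4142)·(-1), (-1.4142)·(-1.4142) - (0)·(0)) ≈ (1.4142, -1.4142, 2).
  Let u = (1.4142, -1.4142, 2).
  ||u|| = √((1.4142)² + (-1.4142)² + (2)²) = √(8) ≈ 2.8284,  v_1 = u/||u|| ≈ (0.5, -0.5, 0.7071) (||v_1|| = 1).

λ_1 = 9.4142,  λ_2 = 8,  λ_3 = 6.5858;  v_1 ≈ (0.5, -0.5, 0.7071)


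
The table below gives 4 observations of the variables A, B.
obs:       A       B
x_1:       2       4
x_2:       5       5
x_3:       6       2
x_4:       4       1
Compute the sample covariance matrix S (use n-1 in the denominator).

Step 1 — column means:
  mean(A) = (2 + 5 + 6 + 4) / 4 = 17/4 = 4.25
  mean(B) = (4 + 5 + 2 + 1) / 4 = 12/4 = 3

Step 2 — sample covariance S[i,j] = (1/(n-1)) · Σ_k (x_{k,i} - mean_i) · (x_{k,j} - mean_j), with n-1 = 3.
  S[A,A] = ((-2.25)·(-2.25) + (0.75)·(0.75) + (1.75)·(1.75) + (-0.25)·(-0.25)) / 3 = 8.75/3 = 2.9167
  S[A,B] = ((-2.25)·(1) + (0.75)·(2) + (1.75)·(-1) + (-0.25)·(-2)) / 3 = -2/3 = -0.6667
  S[B,B] = ((1)·(1) + (2)·(2) + (-1)·(-1) + (-2)·(-2)) / 3 = 10/3 = 3.3333

S is symmetric (S[j,i] = S[i,j]). Assembling:

S = [[2.9167, -0.6667],
 [-0.6667, 3.3333]]


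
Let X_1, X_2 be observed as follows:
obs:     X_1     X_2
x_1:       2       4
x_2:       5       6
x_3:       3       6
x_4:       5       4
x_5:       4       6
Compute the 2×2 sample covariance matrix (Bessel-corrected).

Step 1 — column means:
  mean(X_1) = (2 + 5 + 3 + 5 + 4) / 5 = 19/5 = 3.8
  mean(X_2) = (4 + 6 + 6 + 4 + 6) / 5 = 26/5 = 5.2

Step 2 — sample covariance S[i,j] = (1/(n-1)) · Σ_k (x_{k,i} - mean_i) · (x_{k,j} - mean_j), with n-1 = 4.
  S[X_1,X_1] = ((-1.8)·(-1.8) + (1.2)·(1.2) + (-0.8)·(-0.8) + (1.2)·(1.2) + (0.2)·(0.2)) / 4 = 6.8/4 = 1.7
  S[X_1,X_2] = ((-1.8)·(-1.2) + (1.2)·(0.8) + (-0.8)·(0.8) + (1.2)·(-1.2) + (0.2)·(0.8)) / 4 = 1.2/4 = 0.3
  S[X_2,X_2] = ((-1.2)·(-1.2) + (0.8)·(0.8) + (0.8)·(0.8) + (-1.2)·(-1.2) + (0.8)·(0.8)) / 4 = 4.8/4 = 1.2

S is symmetric (S[j,i] = S[i,j]). Assembling:

S = [[1.7, 0.3],
 [0.3, 1.2]]


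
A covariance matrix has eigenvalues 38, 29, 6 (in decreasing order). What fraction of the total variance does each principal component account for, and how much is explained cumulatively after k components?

Step 1 — total variance = trace(Sigma) = Σ λ_i = 38 + 29 + 6 = 73.

Step 2 — fraction explained by component i = λ_i / Σ λ:
  PC1: 38/73 = 0.5205
  PC2: 29/73 = 0.3973
  PC3: 6/73 = 0.0822

Step 3 — cumulative fraction after k components = (λ_1 + ... + λ_k) / Σ λ:
  k = 1: 38/73 = 0.5205
  k = 2: (38 + 29)/73 = 67/73 = 0.9178
  k = 3: (38 + 29 + 6)/73 = 73/73 = 1

Summary (fraction, with percent):

explained: PC1 0.5205 (52.05%), PC2 0.3973 (39.73%), PC3 0.0822 (8.22%);  cumulative: 0.5205, 0.9178, 1


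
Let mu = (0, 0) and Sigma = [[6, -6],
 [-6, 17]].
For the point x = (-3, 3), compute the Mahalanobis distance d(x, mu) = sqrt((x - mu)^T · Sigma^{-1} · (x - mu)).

Step 1 — centre the observation: (x - mu) = (-3, 3).

Step 2 — invert Sigma. det(Sigma) = 6·17 - (-6)² = 66.
  Sigma^{-1} = (1/det) · [[d, -b], [-b, a]] = [[0.2576, 0.0909],
 [0.0909, 0.0909]].

Step 3 — form the quadratic (x - mu)^T · Sigma^{-1} · (x - mu):
  Sigma^{-1} · (x - mu) = (-0.5, 0).
  (x - mu)^T · [Sigma^{-1} · (x - mu)] = (-3)·(-0.5) + (3)·(0) = 1.5.

Step 4 — take square root: d = √(1.5) ≈ 1.2247.

d(x, mu) = √(1.5) ≈ 1.2247


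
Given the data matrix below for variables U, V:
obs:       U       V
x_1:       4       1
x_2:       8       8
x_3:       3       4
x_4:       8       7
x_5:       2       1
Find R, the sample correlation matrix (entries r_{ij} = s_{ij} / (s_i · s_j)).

Step 1 — column means:
  mean(U) = (4 + 8 + 3 + 8 + 2) / 5 = 25/5 = 5
  mean(V) = (1 + 8 + 4 + 7 + 1) / 5 = 21/5 = 4.2

Step 2 — sample variances and covariances s[i,j] = (1/(n-1)) · Σ_k (x_{k,i} - mean_i) · (x_{k,j} - mean_j), with n-1 = 4:
  s[U,U] = ((-1)·(-1) + (3)·(3) + (-2)·(-2) + (3)·(3) + (-3)·(-3)) / 4 = 32/4 = 8
  s[U,V] = ((-1)·(-3.2) + (3)·(3.8) + (-2)·(-0.2) + (3)·(2.8) + (-3)·(-3.2)) / 4 = 33/4 = 8.25
  s[V,V] = ((-3.2)·(-3.2) + (3.8)·(3.8) + (-0.2)·(-0.2) + (2.8)·(2.8) + (-3.2)·(-3.2)) / 4 = 42.8/4 = 10.7
  Sample standard deviations s_i = √(s[i,i]):
  s(U) = √(8) = 2.8284
  s(V) = √(10.7) = 3.2711

Step 3 — r_{ij} = s_{ij} / (s_i · s_j):
  r[U,U] = 1 (diagonal).
  r[U,V] = 8.25 / (2.8284 · 3.2711) = 8.25 / 9.252 = 0.8917
  r[V,V] = 1 (diagonal).

R is symmetric with unit diagonal. Assembling:

R = [[1, 0.8917],
 [0.8917, 1]]


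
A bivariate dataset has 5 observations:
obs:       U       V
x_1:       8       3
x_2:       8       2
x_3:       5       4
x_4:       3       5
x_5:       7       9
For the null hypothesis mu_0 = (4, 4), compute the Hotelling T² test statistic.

Step 1 — sample mean vector:
  mean(U) = (8 + 8 + 5 + 3 + 7) / 5 = 31/5 = 6.2
  mean(V) = (3 + 2 + 4 + 5 + 9) / 5 = 23/5 = 4.6
  x̄ = (6.2, 4.6),  deviation x̄ - mu_0 = (6.2, 4.6) - (4, 4) = (2.2, 0.6).

Step 2 — sample covariance matrix, S[i,j] = (1/(n-1)) · Σ_k (x_{k,i} - mean_i) · (x_{k,j} - mean_j), divisor n-1 = 4:
  S[U,U] = ((1.8)·(1.8) + (1.8)·(1.8) + (-1.2)·(-1.2) + (-3.2)·(-3.2) + (0.8)·(0.8)) / 4 = 18.8/4 = 4.7
  S[U,V] = ((1.8)·(-1.6) + (1.8)·(-2.6) + (-1.2)·(-0.6) + (-3.2)·(0.4) + (0.8)·(4.4)) / 4 = -4.6/4 = -1.15
  S[V,V] = ((-1.6)·(-1.6) + (-2.6)·(-2.6) + (-0.6)·(-0.6) + (0.4)·(0.4) + (4.4)·(4.4)) / 4 = 29.2/4 = 7.3
  S = [[4.7, -1.15],
 [-1.15, 7.3]].

Step 3 — invert S. det(S) = 4.7·7.3 - (-1.15)² = 32.9875.
  S^{-1} = (1/det) · [[d, -b], [-b, a]] = [[0.2213, 0.0349],
 [0.0349, 0.1425]].

Step 4 — quadratic form (x̄ - mu_0)^T · S^{-1} · (x̄ - mu_0):
  S^{-1} · (x̄ - mu_0) = (0.5078, 0.1622),
  (x̄ - mu_0)^T · [...] = (2.2)·(0.5078) + (0.6)·(0.1622) = 1.2144.

Step 5 — scale by n: T² = 5 · 1.2144 = 6.072.

T² ≈ 6.072


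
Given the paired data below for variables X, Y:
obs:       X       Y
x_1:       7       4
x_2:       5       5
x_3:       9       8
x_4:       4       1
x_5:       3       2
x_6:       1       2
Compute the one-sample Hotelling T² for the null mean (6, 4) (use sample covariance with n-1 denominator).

Step 1 — sample mean vector:
  mean(X) = (7 + 5 + 9 + 4 + 3 + 1) / 6 = 29/6 = 4.8333
  mean(Y) = (4 + 5 + 8 + 1 + 2 + 2) / 6 = 22/6 = 3.6667
  x̄ = (4.8333, 3.6667),  deviation x̄ - mu_0 = (4.8333, 3.6667) - (6, 4) = (-1.1667, -0.3333).

Step 2 — sample covariance matrix, S[i,j] = (1/(n-1)) · Σ_k (x_{k,i} - mean_i) · (x_{k,j} - mean_j), divisor n-1 = 5:
  S[X,X] = ((2.1667)·(2.1667) + (0.1667)·(0.1667) + (4.1667)·(4.1667) + (-0.8333)·(-0.8333) + (-1.8333)·(-1.8333) + (-3.8333)·(-3.8333)) / 5 = 40.8333/5 = 8.1667
  S[X,Y] = ((2.1667)·(0.3333) + (0.1667)·(1.3333) + (4.1667)·(4.3333) + (-0.8333)·(-2.6667) + (-1.8333)·(-1.6667) + (-3.8333)·(-1.6667)) / 5 = 30.6667/5 = 6.1333
  S[Y,Y] = ((0.3333)·(0.3333) + (1.3333)·(1.3333) + (4.3333)·(4.3333) + (-2.6667)·(-2.6667) + (-1.6667)·(-1.6667) + (-1.6667)·(-1.6667)) / 5 = 33.3333/5 = 6.6667
  S = [[8.1667, 6.1333],
 [6.1333, 6.6667]].

Step 3 — invert S. det(S) = 8.1667·6.6667 - (6.1333)² = 16.8267.
  S^{-1} = (1/det) · [[d, -b], [-b, a]] = [[0.3962, -0.3645],
 [-0.3645, 0.4853]].

Step 4 — quadratic form (x̄ - mu_0)^T · S^{-1} · (x̄ - mu_0):
  S^{-1} · (x̄ - mu_0) = (-0.3407, 0.2635),
  (x̄ - mu_0)^T · [...] = (-1.1667)·(-0.3407) + (-0.3333)·(0.2635) = 0.3097.

Step 5 — scale by n: T² = 6 · 0.3097 = 1.8582.

T² ≈ 1.8582


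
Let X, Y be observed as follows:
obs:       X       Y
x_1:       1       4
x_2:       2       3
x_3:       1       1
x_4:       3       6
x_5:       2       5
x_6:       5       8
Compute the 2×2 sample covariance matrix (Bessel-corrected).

Step 1 — column means:
  mean(X) = (1 + 2 + 1 + 3 + 2 + 5) / 6 = 14/6 = 2.3333
  mean(Y) = (4 + 3 + 1 + 6 + 5 + 8) / 6 = 27/6 = 4.5

Step 2 — sample covariance S[i,j] = (1/(n-1)) · Σ_k (x_{k,i} - mean_i) · (x_{k,j} - mean_j), with n-1 = 5.
  S[X,X] = ((-1.3333)·(-1.3333) + (-0.3333)·(-0.3333) + (-1.3333)·(-1.3333) + (0.6667)·(0.6667) + (-0.3333)·(-0.3333) + (2.6667)·(2.6667)) / 5 = 11.3333/5 = 2.2667
  S[X,Y] = ((-1.3333)·(-0.5) + (-0.3333)·(-1.5) + (-1.3333)·(-3.5) + (0.6667)·(1.5) + (-0.3333)·(0.5) + (2.6667)·(3.5)) / 5 = 16/5 = 3.2
  S[Y,Y] = ((-0.5)·(-0.5) + (-1.5)·(-1.5) + (-3.5)·(-3.5) + (1.5)·(1.5) + (0.5)·(0.5) + (3.5)·(3.5)) / 5 = 29.5/5 = 5.9

S is symmetric (S[j,i] = S[i,j]). Assembling:

S = [[2.2667, 3.2],
 [3.2, 5.9]]


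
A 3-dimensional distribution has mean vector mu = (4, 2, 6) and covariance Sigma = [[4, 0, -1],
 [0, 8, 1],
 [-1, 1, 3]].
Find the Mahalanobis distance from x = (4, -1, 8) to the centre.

Step 1 — centre the observation: (x - mu) = (0, -3, 2).

Step 2 — invert Sigma (cofactor / det for 3×3, or solve directly):
  Sigma^{-1} = [[0.2738, -0.0119, 0.0952],
 [-0.0119, 0.131, -0.0476],
 [0.0952, -0.0476, 0.381]].

Step 3 — form the quadratic (x - mu)^T · Sigma^{-1} · (x - mu):
  Sigma^{-1} · (x - mu) = (0.2262, -0.4881, 0.9048).
  (x - mu)^T · [Sigma^{-1} · (x - mu)] = (0)·(0.2262) + (-3)·(-0.4881) + (2)·(0.9048) = 3.2738.

Step 4 — take square root: d = √(3.2738) ≈ 1.8094.

d(x, mu) = √(3.2738) ≈ 1.8094


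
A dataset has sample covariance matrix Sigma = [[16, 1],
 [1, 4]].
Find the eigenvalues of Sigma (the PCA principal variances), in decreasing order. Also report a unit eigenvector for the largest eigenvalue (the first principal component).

Step 1 — characteristic polynomial of 2×2 Sigma:
  det(Sigma - λI) = λ² - trace · λ + det = 0.
  trace = 16 + 4 = 20, det = 16·4 - (1)² = 63.
Step 2 — discriminant:
  Δ = trace² - 4·det = 400 - 252 = 148.
Step 3 — eigenvalues:
  λ = (trace ± √Δ)/2 = (20 ± 12.1655)/2,
  λ_1 = 16.0828,  λ_2 = 3.9172.

Step 4 — unit eigenvector for λ_1: solve (Sigma - λ_1 I)v = 0. First row:
  (16 - 16.0828)·v_x + (1)·v_y = 0, i.e. (-0.0828)·v_x + (1)·v_y = 0,
  so v ∝ (b, λ_1 - a) = (1, 0.0828) = u.
  ||u|| = √((1)² + (0.0828)²) = √(1.0068) ≈ 1.0034,
  v_1 = u/||u|| ≈ (0.9966, 0.0825) (||v_1|| = 1).

λ_1 = 16.0828,  λ_2 = 3.9172;  v_1 ≈ (0.9966, 0.0825)


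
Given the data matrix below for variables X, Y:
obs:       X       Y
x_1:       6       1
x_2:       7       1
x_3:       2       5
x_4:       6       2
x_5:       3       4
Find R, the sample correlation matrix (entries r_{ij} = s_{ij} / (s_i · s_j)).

Step 1 — column means:
  mean(X) = (6 + 7 + 2 + 6 + 3) / 5 = 24/5 = 4.8
  mean(Y) = (1 + 1 + 5 + 2 + 4) / 5 = 13/5 = 2.6

Step 2 — sample variances and covariances s[i,j] = (1/(n-1)) · Σ_k (x_{k,i} - mean_i) · (x_{k,j} - mean_j), with n-1 = 4:
  s[X,X] = ((1.2)·(1.2) + (2.2)·(2.2) + (-2.8)·(-2.8) + (1.2)·(1.2) + (-1.8)·(-1.8)) / 4 = 18.8/4 = 4.7
  s[X,Y] = ((1.2)·(-1.6) + (2.2)·(-1.6) + (-2.8)·(2.4) + (1.2)·(-0.6) + (-1.8)·(1.4)) / 4 = -15.4/4 = -3.85
  s[Y,Y] = ((-1.6)·(-1.6) + (-1.6)·(-1.6) + (2.4)·(2.4) + (-0.6)·(-0.6) + (1.4)·(1.4)) / 4 = 13.2/4 = 3.3
  Sample standard deviations s_i = √(s[i,i]):
  s(X) = √(4.7) = 2.1679
  s(Y) = √(3.3) = 1.8166

Step 3 — r_{ij} = s_{ij} / (s_i · s_j):
  r[X,X] = 1 (diagonal).
  r[X,Y] = -3.85 / (2.1679 · 1.8166) = -3.85 / 3.9383 = -0.9776
  r[Y,Y] = 1 (diagonal).

R is symmetric with unit diagonal. Assembling:

R = [[1, -0.9776],
 [-0.9776, 1]]


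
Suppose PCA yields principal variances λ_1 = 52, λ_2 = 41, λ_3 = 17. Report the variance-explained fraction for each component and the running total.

Step 1 — total variance = trace(Sigma) = Σ λ_i = 52 + 41 + 17 = 110.

Step 2 — fraction explained by component i = λ_i / Σ λ:
  PC1: 52/110 = 0.4727
  PC2: 41/110 = 0.3727
  PC3: 17/110 = 0.1545

Step 3 — cumulative fraction after k components = (λ_1 + ... + λ_k) / Σ λ:
  k = 1: 52/110 = 0.4727
  k = 2: (52 + 41)/110 = 93/110 = 0.8455
  k = 3: (52 + 41 + 17)/110 = 110/110 = 1

Summary (fraction, with percent):

explained: PC1 0.4727 (47.27%), PC2 0.3727 (37.27%), PC3 0.1545 (15.45%);  cumulative: 0.4727, 0.8455, 1


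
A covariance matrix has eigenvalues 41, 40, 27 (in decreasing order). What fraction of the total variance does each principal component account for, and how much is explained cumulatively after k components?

Step 1 — total variance = trace(Sigma) = Σ λ_i = 41 + 40 + 27 = 108.

Step 2 — fraction explained by component i = λ_i / Σ λ:
  PC1: 41/108 = 0.3796
  PC2: 40/108 = 0.3704
  PC3: 27/108 = 0.25

Step 3 — cumulative fraction after k components = (λ_1 + ... + λ_k) / Σ λ:
  k = 1: 41/108 = 0.3796
  k = 2: (41 + 40)/108 = 81/108 = 0.75
  k = 3: (41 + 40 + 27)/108 = 108/108 = 1

Summary (fraction, with percent):

explained: PC1 0.3796 (37.96%), PC2 0.3704 (37.04%), PC3 0.25 (25%);  cumulative: 0.3796, 0.75, 1


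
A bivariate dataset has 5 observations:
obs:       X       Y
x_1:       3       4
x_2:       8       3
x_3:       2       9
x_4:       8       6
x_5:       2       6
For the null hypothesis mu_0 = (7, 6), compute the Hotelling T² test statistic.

Step 1 — sample mean vector:
  mean(X) = (3 + 8 + 2 + 8 + 2) / 5 = 23/5 = 4.6
  mean(Y) = (4 + 3 + 9 + 6 + 6) / 5 = 28/5 = 5.6
  x̄ = (4.6, 5.6),  deviation x̄ - mu_0 = (4.6, 5.6) - (7, 6) = (-2.4, -0.4).

Step 2 — sample covariance matrix, S[i,j] = (1/(n-1)) · Σ_k (x_{k,i} - mean_i) · (x_{k,j} - mean_j), divisor n-1 = 4:
  S[X,X] = ((-1.6)·(-1.6) + (3.4)·(3.4) + (-2.6)·(-2.6) + (3.4)·(3.4) + (-2.6)·(-2.6)) / 4 = 39.2/4 = 9.8
  S[X,Y] = ((-1.6)·(-1.6) + (3.4)·(-2.6) + (-2.6)·(3.4) + (3.4)·(0.4) + (-2.6)·(0.4)) / 4 = -14.8/4 = -3.7
  S[Y,Y] = ((-1.6)·(-1.6) + (-2.6)·(-2.6) + (3.4)·(3.4) + (0.4)·(0.4) + (0.4)·(0.4)) / 4 = 21.2/4 = 5.3
  S = [[9.8, -3.7],
 [-3.7, 5.3]].

Step 3 — invert S. det(S) = 9.8·5.3 - (-3.7)² = 38.25.
  S^{-1} = (1/det) · [[d, -b], [-b, a]] = [[0.1386, 0.0967],
 [0.0967, 0.2562]].

Step 4 — quadratic form (x̄ - mu_0)^T · S^{-1} · (x̄ - mu_0):
  S^{-1} · (x̄ - mu_0) = (-0.3712, -0.3346),
  (x̄ - mu_0)^T · [...] = (-2.4)·(-0.3712) + (-0.4)·(-0.3346) = 1.0248.

Step 5 — scale by n: T² = 5 · 1.0248 = 5.1242.

T² ≈ 5.1242


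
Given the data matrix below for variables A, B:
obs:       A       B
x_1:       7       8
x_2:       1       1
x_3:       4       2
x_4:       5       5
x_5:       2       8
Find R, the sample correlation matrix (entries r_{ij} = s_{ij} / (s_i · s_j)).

Step 1 — column means:
  mean(A) = (7 + 1 + 4 + 5 + 2) / 5 = 19/5 = 3.8
  mean(B) = (8 + 1 + 2 + 5 + 8) / 5 = 24/5 = 4.8

Step 2 — sample variances and covariances s[i,j] = (1/(n-1)) · Σ_k (x_{k,i} - mean_i) · (x_{k,j} - mean_j), with n-1 = 4:
  s[A,A] = ((3.2)·(3.2) + (-2.8)·(-2.8) + (0.2)·(0.2) + (1.2)·(1.2) + (-1.8)·(-1.8)) / 4 = 22.8/4 = 5.7
  s[A,B] = ((3.2)·(3.2) + (-2.8)·(-3.8) + (0.2)·(-2.8) + (1.2)·(0.2) + (-1.8)·(3.2)) / 4 = 14.8/4 = 3.7
  s[B,B] = ((3.2)·(3.2) + (-3.8)·(-3.8) + (-2.8)·(-2.8) + (0.2)·(0.2) + (3.2)·(3.2)) / 4 = 42.8/4 = 10.7
  Sample standard deviations s_i = √(s[i,i]):
  s(A) = √(5.7) = 2.3875
  s(B) = √(10.7) = 3.2711

Step 3 — r_{ij} = s_{ij} / (s_i · s_j):
  r[A,A] = 1 (diagonal).
  r[A,B] = 3.7 / (2.3875 · 3.2711) = 3.7 / 7.8096 = 0.4738
  r[B,B] = 1 (diagonal).

R is symmetric with unit diagonal. Assembling:

R = [[1, 0.4738],
 [0.4738, 1]]


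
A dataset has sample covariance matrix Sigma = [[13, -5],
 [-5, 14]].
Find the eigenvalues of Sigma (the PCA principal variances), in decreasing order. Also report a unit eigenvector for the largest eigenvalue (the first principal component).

Step 1 — characteristic polynomial of 2×2 Sigma:
  det(Sigma - λI) = λ² - trace · λ + det = 0.
  trace = 13 + 14 = 27, det = 13·14 - (-5)² = 157.
Step 2 — discriminant:
  Δ = trace² - 4·det = 729 - 628 = 101.
Step 3 — eigenvalues:
  λ = (trace ± √Δ)/2 = (27 ± 10.0499)/2,
  λ_1 = 18.5249,  λ_2 = 8.4751.

Step 4 — unit eigenvector for λ_1: solve (Sigma - λ_1 I)v = 0. First row:
  (13 - 18.5249)·v_x + (-5)·v_y = 0, i.e. (-5.5249)·v_x + (-5)·v_y = 0,
  so v ∝ (b, λ_1 - a) = (-5, 5.5249); multiply by -1 so the first entry is positive: u = (5, -5.5249).
  ||u|| = √((5)² + (-5.5249)²) = √(55.5249) ≈ 7.4515,
  v_1 = u/||u|| ≈ (0.671, -0.7415) (||v_1|| = 1).

λ_1 = 18.5249,  λ_2 = 8.4751;  v_1 ≈ (0.671, -0.7415)


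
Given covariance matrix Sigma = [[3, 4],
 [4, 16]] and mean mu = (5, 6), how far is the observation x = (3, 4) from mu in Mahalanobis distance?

Step 1 — centre the observation: (x - mu) = (-2, -2).

Step 2 — invert Sigma. det(Sigma) = 3·16 - (4)² = 32.
  Sigma^{-1} = (1/det) · [[d, -b], [-b, a]] = [[0.5, -0.125],
 [-0.125, 0.0938]].

Step 3 — form the quadratic (x - mu)^T · Sigma^{-1} · (x - mu):
  Sigma^{-1} · (x - mu) = (-0.75, 0.0625).
  (x - mu)^T · [Sigma^{-1} · (x - mu)] = (-2)·(-0.75) + (-2)·(0.0625) = 1.375.

Step 4 — take square root: d = √(1.375) ≈ 1.1726.

d(x, mu) = √(1.375) ≈ 1.1726


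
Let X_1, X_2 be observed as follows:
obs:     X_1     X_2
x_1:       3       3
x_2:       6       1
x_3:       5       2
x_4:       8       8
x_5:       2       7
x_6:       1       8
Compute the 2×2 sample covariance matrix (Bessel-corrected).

Step 1 — column means:
  mean(X_1) = (3 + 6 + 5 + 8 + 2 + 1) / 6 = 25/6 = 4.1667
  mean(X_2) = (3 + 1 + 2 + 8 + 7 + 8) / 6 = 29/6 = 4.8333

Step 2 — sample covariance S[i,j] = (1/(n-1)) · Σ_k (x_{k,i} - mean_i) · (x_{k,j} - mean_j), with n-1 = 5.
  S[X_1,X_1] = ((-1.1667)·(-1.1667) + (1.8333)·(1.8333) + (0.8333)·(0.8333) + (3.8333)·(3.8333) + (-2.1667)·(-2.1667) + (-3.1667)·(-3.1667)) / 5 = 34.8333/5 = 6.9667
  S[X_1,X_2] = ((-1.1667)·(-1.8333) + (1.8333)·(-3.8333) + (0.8333)·(-2.8333) + (3.8333)·(3.1667) + (-2.1667)·(2.1667) + (-3.1667)·(3.1667)) / 5 = -9.8333/5 = -1.9667
  S[X_2,X_2] = ((-1.8333)·(-1.8333) + (-3.8333)·(-3.8333) + (-2.8333)·(-2.8333) + (3.1667)·(3.1667) + (2.1667)·(2.1667) + (3.1667)·(3.1667)) / 5 = 50.8333/5 = 10.1667

S is symmetric (S[j,i] = S[i,j]). Assembling:

S = [[6.9667, -1.9667],
 [-1.9667, 10.1667]]


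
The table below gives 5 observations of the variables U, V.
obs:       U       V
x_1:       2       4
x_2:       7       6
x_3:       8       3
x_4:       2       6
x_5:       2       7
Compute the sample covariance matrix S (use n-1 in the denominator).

Step 1 — column means:
  mean(U) = (2 + 7 + 8 + 2 + 2) / 5 = 21/5 = 4.2
  mean(V) = (4 + 6 + 3 + 6 + 7) / 5 = 26/5 = 5.2

Step 2 — sample covariance S[i,j] = (1/(n-1)) · Σ_k (x_{k,i} - mean_i) · (x_{k,j} - mean_j), with n-1 = 4.
  S[U,U] = ((-2.2)·(-2.2) + (2.8)·(2.8) + (3.8)·(3.8) + (-2.2)·(-2.2) + (-2.2)·(-2.2)) / 4 = 36.8/4 = 9.2
  S[U,V] = ((-2.2)·(-1.2) + (2.8)·(0.8) + (3.8)·(-2.2) + (-2.2)·(0.8) + (-2.2)·(1.8)) / 4 = -9.2/4 = -2.3
  S[V,V] = ((-1.2)·(-1.2) + (0.8)·(0.8) + (-2.2)·(-2.2) + (0.8)·(0.8) + (1.8)·(1.8)) / 4 = 10.8/4 = 2.7

S is symmetric (S[j,i] = S[i,j]). Assembling:

S = [[9.2, -2.3],
 [-2.3, 2.7]]
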